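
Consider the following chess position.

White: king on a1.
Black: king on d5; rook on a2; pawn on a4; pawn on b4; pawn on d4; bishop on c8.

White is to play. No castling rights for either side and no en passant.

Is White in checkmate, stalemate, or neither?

neither

White to move; white king on a1.
In check: yes, from the black rook on a2.
King squares — b1: available; a2: available; b2: attacked by Ra2.
Legal moves for White: Kxa2, Kb1.
White is in check but has 2 legal moves → neither.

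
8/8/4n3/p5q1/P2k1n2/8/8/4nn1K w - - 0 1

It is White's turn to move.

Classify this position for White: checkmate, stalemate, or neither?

White to move; white king on h1.
In check: no.
King squares — g1: attacked by Qg5; g2: attacked by Ne1; h2: attacked by Nf1.
Legal moves for White: none.
Not in check and no legal moves → stalemate.

stalemate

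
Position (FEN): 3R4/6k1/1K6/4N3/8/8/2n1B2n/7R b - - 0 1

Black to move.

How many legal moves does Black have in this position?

12

Black to move; king on g7.
In check: no.
Legal moves: Kh7, Kh6, Kf6, Ng4, Nf3, Nf1, Nd4, Nb4, Ne3, Na3, Ne1, Na1.
Count: 12.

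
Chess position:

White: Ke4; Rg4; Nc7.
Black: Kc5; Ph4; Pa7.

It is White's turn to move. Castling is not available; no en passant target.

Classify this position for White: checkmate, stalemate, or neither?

White to move; white king on e4.
In check: no.
Legal moves for White include: Ne8, Na8, Ne6+, Na6+, Nd5, Nb5, Rg8, Rg7, Rg6, Rg5+, Rxh4, Rf4, Rg3, Rg2, Rg1, Kf5, Ke5, Kf4, ... (list truncated; more exist).
White has legal moves and is not in check → neither.

neither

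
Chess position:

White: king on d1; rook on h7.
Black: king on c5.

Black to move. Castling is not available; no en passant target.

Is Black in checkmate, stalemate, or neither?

Black to move; black king on c5.
In check: no.
Legal moves for Black: Kd6, Kc6, Kb6, Kd5, Kb5, Kd4, Kc4, Kb4.
Black has 8 legal moves and is not in check → neither.

neither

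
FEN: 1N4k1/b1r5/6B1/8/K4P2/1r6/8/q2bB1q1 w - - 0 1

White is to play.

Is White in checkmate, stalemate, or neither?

White to move; white king on a4.
In check: yes, from the black queen on a1.
King squares — a3: attacked by Qa1; b3: attacked by Bd1; b4: attacked by Rb3; a5: attacked by Qa1; b5: attacked by Rb3.
Legal moves for White: none.
In check with no legal moves → checkmate.

checkmate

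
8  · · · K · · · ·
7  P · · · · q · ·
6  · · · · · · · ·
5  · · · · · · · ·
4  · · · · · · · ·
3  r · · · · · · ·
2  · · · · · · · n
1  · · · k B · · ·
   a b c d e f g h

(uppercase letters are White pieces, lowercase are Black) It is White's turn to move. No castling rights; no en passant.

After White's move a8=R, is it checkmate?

no

After a8=R: black king on d1; in check: no.
Black is not in check, so this cannot be checkmate.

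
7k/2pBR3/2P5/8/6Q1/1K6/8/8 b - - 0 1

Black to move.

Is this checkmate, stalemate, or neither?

stalemate

Black to move; black king on h8.
In check: no.
King squares — g7: attacked by Qg4; h7: attacked by Re7; g8: attacked by Qg4.
Legal moves for Black: none.
Not in check and no legal moves → stalemate.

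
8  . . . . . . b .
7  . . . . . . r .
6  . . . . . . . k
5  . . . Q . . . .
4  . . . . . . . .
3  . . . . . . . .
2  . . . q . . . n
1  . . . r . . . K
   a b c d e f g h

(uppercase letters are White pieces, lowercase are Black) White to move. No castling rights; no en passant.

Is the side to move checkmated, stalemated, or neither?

checkmate

White to move; white king on h1.
In check: yes, from the black rook on d1.
King squares — g1: attacked by Rd1; g2: attacked by Qd2; h2: attacked by Qd2.
Legal moves for White: none.
In check with no legal moves → checkmate.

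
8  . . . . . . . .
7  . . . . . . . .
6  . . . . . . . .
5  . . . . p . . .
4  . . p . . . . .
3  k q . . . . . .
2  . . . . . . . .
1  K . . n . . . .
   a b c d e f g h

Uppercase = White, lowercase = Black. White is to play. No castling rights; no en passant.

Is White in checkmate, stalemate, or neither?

White to move; white king on a1.
In check: no.
King squares — b1: attacked by Qb3; a2: attacked by Ka3; b2: attacked by Nd1.
Legal moves for White: none.
Not in check and no legal moves → stalemate.

stalemate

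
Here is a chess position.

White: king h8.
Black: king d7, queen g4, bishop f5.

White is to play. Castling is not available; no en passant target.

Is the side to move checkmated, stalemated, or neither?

White to move; white king on h8.
In check: no.
King squares — g7: attacked by Qg4; h7: attacked by Bf5; g8: attacked by Qg4.
Legal moves for White: none.
Not in check and no legal moves → stalemate.

stalemate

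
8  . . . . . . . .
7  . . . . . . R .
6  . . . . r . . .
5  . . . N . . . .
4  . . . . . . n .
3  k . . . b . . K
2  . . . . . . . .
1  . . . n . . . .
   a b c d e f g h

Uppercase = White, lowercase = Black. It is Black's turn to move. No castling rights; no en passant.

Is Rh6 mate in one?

After Rh6: white king on h3; in check: yes, from the black rook on h6.
White has 3 legal replies: Kxg4, Kg3, Kg2.
In check but a legal move exists → not checkmate.

no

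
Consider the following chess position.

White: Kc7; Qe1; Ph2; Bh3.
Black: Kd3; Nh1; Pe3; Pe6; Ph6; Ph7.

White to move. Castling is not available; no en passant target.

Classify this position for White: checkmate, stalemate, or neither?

neither

White to move; white king on c7.
In check: no.
Legal moves for White include: Kd8, Kc8, Kb8, Kd7, Kb7, Kd6, Kc6, Kb6, Bxe6, Bf5+, Bg4, Bg2, Bf1+, Qa5, Qh4, Qb4, Qg3, Qxe3+, ... (list truncated; more exist).
White has legal moves and is not in check → neither.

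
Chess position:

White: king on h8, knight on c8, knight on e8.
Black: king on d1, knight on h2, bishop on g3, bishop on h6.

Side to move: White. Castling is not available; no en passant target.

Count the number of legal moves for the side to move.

White to move; king on h8.
In check: no.
Legal moves: Kg8, Kh7, Ng7, Nc7, Nf6, Ned6, Ne7, Na7, Ncd6, Nb6.
Count: 10.

10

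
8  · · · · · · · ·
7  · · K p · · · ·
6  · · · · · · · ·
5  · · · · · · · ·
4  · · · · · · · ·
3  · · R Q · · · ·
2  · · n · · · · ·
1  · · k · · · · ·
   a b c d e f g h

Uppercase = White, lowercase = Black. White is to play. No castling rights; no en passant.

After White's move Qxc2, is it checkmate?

After Qxc2: black king on c1; in check: yes, from the white queen on c2.
King squares — b1: attacked by Qc2; d1: attacked by Qc2; b2: attacked by Qc2; c2: attacked by Rc3; d2: attacked by Qc2.
Black has no legal moves → checkmate.

yes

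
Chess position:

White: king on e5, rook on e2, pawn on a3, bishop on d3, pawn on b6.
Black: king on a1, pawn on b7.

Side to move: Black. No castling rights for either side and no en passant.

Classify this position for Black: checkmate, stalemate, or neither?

Black to move; black king on a1.
In check: no.
King squares — b1: attacked by Bd3; a2: attacked by Re2; b2: attacked by Re2.
Legal moves for Black: none.
Not in check and no legal moves → stalemate.

stalemate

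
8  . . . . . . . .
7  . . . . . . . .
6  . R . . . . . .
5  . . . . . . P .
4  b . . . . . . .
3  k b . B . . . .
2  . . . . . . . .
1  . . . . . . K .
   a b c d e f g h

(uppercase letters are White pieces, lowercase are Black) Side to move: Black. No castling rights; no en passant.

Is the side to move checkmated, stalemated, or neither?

neither

Black to move; black king on a3.
In check: no.
Legal moves for Black: Be8, Bd7, Bc6, Bb5, Bg8, Bf7, Be6, Bd5, Bc4, Bc2, Ba2, Bd1, Kb2, Ka2.
Black has 14 legal moves and is not in check → neither.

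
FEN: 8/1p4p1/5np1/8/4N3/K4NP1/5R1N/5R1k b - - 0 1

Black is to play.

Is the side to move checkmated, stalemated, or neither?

checkmate

Black to move; black king on h1.
In check: yes, from the white rook on f1.
King squares — g1: attacked by Rf1; g2: attacked by Rf2; h2: attacked by Rf2.
Legal moves for Black: none.
In check with no legal moves → checkmate.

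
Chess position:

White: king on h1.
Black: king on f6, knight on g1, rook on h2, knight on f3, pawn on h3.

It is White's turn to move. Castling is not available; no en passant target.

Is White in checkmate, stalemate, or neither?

White to move; white king on h1.
In check: yes, from the black rook on h2.
King squares — g1: attacked by Nf3; g2: attacked by Rh2; h2: attacked by Nf3.
Legal moves for White: none.
In check with no legal moves → checkmate.

checkmate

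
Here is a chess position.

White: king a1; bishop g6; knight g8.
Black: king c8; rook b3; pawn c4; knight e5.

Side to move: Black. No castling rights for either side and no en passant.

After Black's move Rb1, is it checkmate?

no

After Rb1: white king on a1; in check: yes, from the black rook on b1.
White has 3 legal replies: Ka2, Kxb1, Bxb1.
In check but a legal move exists → not checkmate.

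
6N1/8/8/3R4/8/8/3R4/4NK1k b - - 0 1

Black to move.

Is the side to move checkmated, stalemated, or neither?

stalemate

Black to move; black king on h1.
In check: no.
King squares — g1: attacked by Kf1; g2: attacked by Ne1; h2: attacked by Rd2.
Legal moves for Black: none.
Not in check and no legal moves → stalemate.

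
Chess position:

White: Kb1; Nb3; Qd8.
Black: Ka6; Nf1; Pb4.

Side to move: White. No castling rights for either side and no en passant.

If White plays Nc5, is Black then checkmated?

no

After Nc5: black king on a6; in check: yes, from the white knight on c5.
Black has 2 legal replies: Ka7, Kb5.
In check but a legal move exists → not checkmate.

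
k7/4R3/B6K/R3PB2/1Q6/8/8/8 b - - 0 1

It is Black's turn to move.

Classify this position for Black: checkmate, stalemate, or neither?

stalemate

Black to move; black king on a8.
In check: no.
King squares — a7: attacked by Re7; b7: attacked by Qb4; b8: attacked by Qb4.
Legal moves for Black: none.
Not in check and no legal moves → stalemate.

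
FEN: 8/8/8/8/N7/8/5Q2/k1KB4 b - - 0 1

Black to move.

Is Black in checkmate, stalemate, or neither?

stalemate

Black to move; black king on a1.
In check: no.
King squares — b1: attacked by Kc1; a2: attacked by Qf2; b2: attacked by Kc1.
Legal moves for Black: none.
Not in check and no legal moves → stalemate.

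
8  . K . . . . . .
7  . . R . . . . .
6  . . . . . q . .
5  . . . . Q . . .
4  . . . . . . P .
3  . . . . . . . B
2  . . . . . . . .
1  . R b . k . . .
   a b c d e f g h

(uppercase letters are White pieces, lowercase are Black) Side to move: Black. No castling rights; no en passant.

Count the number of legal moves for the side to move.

4

Black to move; king on e1.
In check: yes, from the white queen on e5.
Legal moves: Kf2, Kd2, Kd1, Qxe5.
Count: 4.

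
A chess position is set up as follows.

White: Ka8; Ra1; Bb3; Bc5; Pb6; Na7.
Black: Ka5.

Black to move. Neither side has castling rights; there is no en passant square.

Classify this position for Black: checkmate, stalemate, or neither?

checkmate

Black to move; black king on a5.
In check: yes, from the white rook on a1.
King squares — a4: attacked by Ra1; b4: attacked by Bc5; b5: attacked by Na7; a6: attacked by Ra1; b6: attacked by Bc5.
Legal moves for Black: none.
In check with no legal moves → checkmate.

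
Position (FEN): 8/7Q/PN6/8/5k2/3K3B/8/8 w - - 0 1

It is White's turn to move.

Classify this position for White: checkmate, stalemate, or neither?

White to move; white king on d3.
In check: no.
Legal moves for White include: Qh8, Qg8, Qg7, Qf7+, Qe7, Qd7, Qc7+, Qb7, Qa7, Qh6+, Qg6, Qh5, Qf5+, Qh4+, Qe4+, Nc8, Na8, Nd7, ... (list truncated; more exist).
White has legal moves and is not in check → neither.

neither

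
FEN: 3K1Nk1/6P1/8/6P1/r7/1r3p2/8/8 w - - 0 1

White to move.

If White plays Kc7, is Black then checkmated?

After Kc7: black king on g8; in check: no.
Black is not in check, so this cannot be checkmate.

no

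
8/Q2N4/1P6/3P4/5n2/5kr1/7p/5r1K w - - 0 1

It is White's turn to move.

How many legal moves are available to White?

1

White to move; king on h1.
In check: yes, from the black rook on f1.
Legal moves: Kxh2.
Count: 1.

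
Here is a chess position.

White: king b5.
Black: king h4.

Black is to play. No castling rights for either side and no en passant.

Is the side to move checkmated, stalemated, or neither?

neither

Black to move; black king on h4.
In check: no.
Legal moves for Black: Kh5, Kg5, Kg4, Kh3, Kg3.
Black has 5 legal moves and is not in check → neither.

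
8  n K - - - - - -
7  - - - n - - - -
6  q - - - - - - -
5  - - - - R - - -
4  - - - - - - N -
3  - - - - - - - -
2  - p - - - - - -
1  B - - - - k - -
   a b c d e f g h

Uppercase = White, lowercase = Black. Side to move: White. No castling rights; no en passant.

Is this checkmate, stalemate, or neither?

White to move; white king on b8.
In check: yes, from the black knight on d7.
King squares — a7: attacked by Qa6; b7: attacked by Qa6; c7: attacked by Na8; a8: attacked by Qa6; c8: attacked by Qa6.
Legal moves for White: none.
In check with no legal moves → checkmate.

checkmate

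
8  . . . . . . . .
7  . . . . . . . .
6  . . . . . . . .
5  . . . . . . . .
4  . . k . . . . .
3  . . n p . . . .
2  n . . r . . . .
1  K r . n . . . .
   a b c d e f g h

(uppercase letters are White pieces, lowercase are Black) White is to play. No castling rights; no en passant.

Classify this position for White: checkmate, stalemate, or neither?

White to move; white king on a1.
In check: yes, from the black rook on b1.
King squares — b1: attacked by Nc3; a2: attacked by Rd2; b2: attacked by Rb1.
Legal moves for White: none.
In check with no legal moves → checkmate.

checkmate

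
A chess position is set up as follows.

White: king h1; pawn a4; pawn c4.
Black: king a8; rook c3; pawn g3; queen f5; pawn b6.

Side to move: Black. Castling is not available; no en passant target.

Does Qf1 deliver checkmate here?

yes

After Qf1: white king on h1; in check: yes, from the black queen on f1.
King squares — g1: attacked by Qf1; g2: attacked by Qf1; h2: attacked by Pg3.
White has no legal moves → checkmate.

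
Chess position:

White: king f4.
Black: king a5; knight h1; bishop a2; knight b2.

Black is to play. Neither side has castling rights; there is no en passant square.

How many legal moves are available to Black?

Black to move; king on a5.
In check: no.
Legal moves: Kb6, Ka6, Kb5, Kb4, Ka4, Nc4, Na4, Nd3+, Nd1, Bg8, Bf7, Be6, Bd5, Bc4, Bb3, Bb1, Ng3, Nf2.
Count: 18.

18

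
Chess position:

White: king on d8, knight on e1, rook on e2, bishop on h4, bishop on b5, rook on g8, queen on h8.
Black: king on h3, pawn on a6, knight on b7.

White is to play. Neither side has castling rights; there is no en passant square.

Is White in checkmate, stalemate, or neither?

White to move; white king on d8.
In check: yes, from the black knight on b7.
King squares — c7: available; d7: available; e7: available; c8: available; e8: available.
Legal moves for White: Ke8, Kc8, Ke7, Kd7, Kc7.
White is in check but has 5 legal moves → neither.

neither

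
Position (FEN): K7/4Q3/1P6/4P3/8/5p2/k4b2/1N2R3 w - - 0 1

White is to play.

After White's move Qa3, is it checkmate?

yes

After Qa3: black king on a2; in check: yes, from the white queen on a3.
King squares — a1: attacked by Qa3; b1: attacked by Re1; b2: attacked by Qa3; a3: attacked by Nb1; b3: attacked by Qa3.
Black has no legal moves → checkmate.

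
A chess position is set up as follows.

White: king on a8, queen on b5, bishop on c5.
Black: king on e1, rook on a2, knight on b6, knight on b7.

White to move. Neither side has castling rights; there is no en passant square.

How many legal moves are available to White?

2

White to move; king on a8.
In check: yes, from the black rook on a2 and the black knight on b6.
Legal moves: Kb8, Kxb7.
Count: 2.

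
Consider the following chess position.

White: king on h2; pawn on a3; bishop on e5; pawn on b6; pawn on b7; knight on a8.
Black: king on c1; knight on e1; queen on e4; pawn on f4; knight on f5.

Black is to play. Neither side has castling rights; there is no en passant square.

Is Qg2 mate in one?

yes

After Qg2: white king on h2; in check: yes, from the black queen on g2.
King squares — g1: attacked by Qg2; h1: attacked by Qg2; g2: attacked by Ne1; g3: attacked by Qg2; h3: attacked by Qg2.
White has no legal moves → checkmate.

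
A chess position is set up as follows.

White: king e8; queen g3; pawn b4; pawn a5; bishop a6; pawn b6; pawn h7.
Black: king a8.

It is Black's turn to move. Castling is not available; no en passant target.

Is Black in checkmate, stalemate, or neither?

Black to move; black king on a8.
In check: no.
King squares — a7: attacked by Pb6; b7: attacked by Ba6; b8: attacked by Qg3.
Legal moves for Black: none.
Not in check and no legal moves → stalemate.

stalemate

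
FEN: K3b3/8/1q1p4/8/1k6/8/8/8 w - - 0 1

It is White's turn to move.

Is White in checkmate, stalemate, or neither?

stalemate

White to move; white king on a8.
In check: no.
King squares — a7: attacked by Qb6; b7: attacked by Qb6; b8: attacked by Qb6.
Legal moves for White: none.
Not in check and no legal moves → stalemate.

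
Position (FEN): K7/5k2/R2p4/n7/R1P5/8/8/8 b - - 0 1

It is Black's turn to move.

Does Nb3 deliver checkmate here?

After Nb3: white king on a8; in check: no.
White is not in check, so this cannot be checkmate.

no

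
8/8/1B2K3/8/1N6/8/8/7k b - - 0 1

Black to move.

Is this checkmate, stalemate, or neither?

neither

Black to move; black king on h1.
In check: no.
Legal moves for Black: Kh2, Kg2.
Black has 2 legal moves and is not in check → neither.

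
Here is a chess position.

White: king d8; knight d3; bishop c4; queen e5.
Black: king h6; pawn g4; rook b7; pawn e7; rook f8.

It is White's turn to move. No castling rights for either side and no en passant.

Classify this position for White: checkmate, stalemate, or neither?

checkmate

White to move; white king on d8.
In check: yes, from the black rook on f8.
King squares — c7: attacked by Rb7; d7: attacked by Rb7; e7: attacked by Rb7; c8: attacked by Rf8; e8: attacked by Rf8.
Legal moves for White: none.
In check with no legal moves → checkmate.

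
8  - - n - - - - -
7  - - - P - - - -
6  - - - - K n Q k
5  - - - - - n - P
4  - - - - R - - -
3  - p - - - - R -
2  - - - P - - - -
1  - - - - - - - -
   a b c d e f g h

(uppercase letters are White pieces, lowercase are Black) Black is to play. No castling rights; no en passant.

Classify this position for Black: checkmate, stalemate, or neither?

checkmate

Black to move; black king on h6.
In check: yes, from the white queen on g6.
King squares — g5: attacked by Rg3; h5: attacked by Qg6; g6: attacked by Rg3; g7: attacked by Qg6; h7: attacked by Qg6.
Legal moves for Black: none.
In check with no legal moves → checkmate.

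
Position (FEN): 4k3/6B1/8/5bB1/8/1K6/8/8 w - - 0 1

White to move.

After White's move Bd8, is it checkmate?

no

After Bd8: black king on e8; in check: no.
Black is not in check, so this cannot be checkmate.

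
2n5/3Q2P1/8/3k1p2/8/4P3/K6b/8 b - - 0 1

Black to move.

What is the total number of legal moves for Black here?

Black to move; king on d5.
In check: yes, from the white queen on d7.
Legal moves: Ke5, Kc5, Ke4, Kc4, Nd6, Bd6.
Count: 6.

6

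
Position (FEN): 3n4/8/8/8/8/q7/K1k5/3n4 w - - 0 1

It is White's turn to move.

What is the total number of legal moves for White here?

White to move; king on a2.
In check: yes, from the black queen on a3.
Legal moves: Kxa3.
Count: 1.

1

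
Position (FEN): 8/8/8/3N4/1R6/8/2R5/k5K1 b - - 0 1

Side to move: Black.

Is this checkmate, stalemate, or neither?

stalemate

Black to move; black king on a1.
In check: no.
King squares — b1: attacked by Rb4; a2: attacked by Rc2; b2: attacked by Rc2.
Legal moves for Black: none.
Not in check and no legal moves → stalemate.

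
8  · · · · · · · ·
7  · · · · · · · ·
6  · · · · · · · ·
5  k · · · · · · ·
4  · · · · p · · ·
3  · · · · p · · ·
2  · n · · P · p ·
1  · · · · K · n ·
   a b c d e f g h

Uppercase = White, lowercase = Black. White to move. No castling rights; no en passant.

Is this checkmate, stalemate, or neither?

White to move; white king on e1.
In check: no.
King squares — d1: attacked by Nb2; f1: attacked by Pg2; d2: attacked by Pe3; e2: own pawn; f2: attacked by Pe3.
Legal moves for White: none.
Not in check and no legal moves → stalemate.

stalemate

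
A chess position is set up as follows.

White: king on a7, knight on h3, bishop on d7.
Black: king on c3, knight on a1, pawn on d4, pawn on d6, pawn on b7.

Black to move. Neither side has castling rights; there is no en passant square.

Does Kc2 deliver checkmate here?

After Kc2: white king on a7; in check: no.
White is not in check, so this cannot be checkmate.

no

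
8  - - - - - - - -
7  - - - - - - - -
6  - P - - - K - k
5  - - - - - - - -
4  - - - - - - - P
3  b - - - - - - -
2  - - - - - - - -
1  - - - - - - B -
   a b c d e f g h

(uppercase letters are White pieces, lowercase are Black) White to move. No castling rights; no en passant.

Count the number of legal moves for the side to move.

White to move; king on f6.
In check: no.
Legal moves: Kf7, Ke6, Kf5, Ke5, Bc5, Bd4, Be3+, Bh2, Bf2, b7, h5.
Count: 11.

11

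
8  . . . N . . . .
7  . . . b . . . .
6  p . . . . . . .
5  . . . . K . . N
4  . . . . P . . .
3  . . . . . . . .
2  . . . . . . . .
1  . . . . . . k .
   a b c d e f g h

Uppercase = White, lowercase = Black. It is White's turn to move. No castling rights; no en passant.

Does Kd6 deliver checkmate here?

After Kd6: black king on g1; in check: no.
Black is not in check, so this cannot be checkmate.

no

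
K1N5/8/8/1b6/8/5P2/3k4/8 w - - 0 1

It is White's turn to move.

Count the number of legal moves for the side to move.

White to move; king on a8.
In check: no.
Legal moves: Ne7, Na7, Nd6, Nb6, Kb8, Kb7, Ka7, f4.
Count: 8.

8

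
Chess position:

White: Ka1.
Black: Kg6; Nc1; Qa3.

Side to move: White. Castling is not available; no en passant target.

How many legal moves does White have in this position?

1

White to move; king on a1.
In check: yes, from the black queen on a3.
Legal moves: Kb1.
Count: 1.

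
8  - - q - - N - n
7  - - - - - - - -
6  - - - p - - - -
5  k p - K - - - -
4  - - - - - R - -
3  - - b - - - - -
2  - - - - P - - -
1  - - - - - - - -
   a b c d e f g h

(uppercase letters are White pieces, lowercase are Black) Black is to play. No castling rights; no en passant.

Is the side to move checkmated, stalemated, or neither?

Black to move; black king on a5.
In check: no.
Legal moves for Black include: Nf7, Ng6, Qxf8, Qe8, Qd8, Qb8, Qa8+, Qd7, Qc7, Qb7+, Qe6+, Qc6+, Qa6, Qf5+, Qc5+, Qg4, Qc4+, Qh3, ... (list truncated; more exist).
Black has legal moves and is not in check → neither.

neither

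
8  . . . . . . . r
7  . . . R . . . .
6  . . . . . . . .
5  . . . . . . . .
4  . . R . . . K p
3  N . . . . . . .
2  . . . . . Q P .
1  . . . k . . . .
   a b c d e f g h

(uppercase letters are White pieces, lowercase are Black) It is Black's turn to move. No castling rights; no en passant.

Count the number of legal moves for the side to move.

0

Black to move; king on d1.
In check: yes, from the white rook on d7.
Legal moves: none.
Count: 0.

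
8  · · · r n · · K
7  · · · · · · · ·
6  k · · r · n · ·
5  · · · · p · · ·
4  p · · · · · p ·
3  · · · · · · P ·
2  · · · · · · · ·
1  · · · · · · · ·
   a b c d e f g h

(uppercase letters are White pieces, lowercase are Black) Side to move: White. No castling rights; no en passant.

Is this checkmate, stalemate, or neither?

stalemate

White to move; white king on h8.
In check: no.
King squares — g7: attacked by Ne8; h7: attacked by Nf6; g8: attacked by Nf6.
Legal moves for White: none.
Not in check and no legal moves → stalemate.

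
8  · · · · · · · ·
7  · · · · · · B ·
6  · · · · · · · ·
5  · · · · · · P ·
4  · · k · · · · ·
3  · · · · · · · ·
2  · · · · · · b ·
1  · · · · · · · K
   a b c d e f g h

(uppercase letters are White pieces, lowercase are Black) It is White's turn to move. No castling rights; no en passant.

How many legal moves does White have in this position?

White to move; king on h1.
In check: yes, from the black bishop on g2.
Legal moves: Kh2, Kxg2, Kg1.
Count: 3.

3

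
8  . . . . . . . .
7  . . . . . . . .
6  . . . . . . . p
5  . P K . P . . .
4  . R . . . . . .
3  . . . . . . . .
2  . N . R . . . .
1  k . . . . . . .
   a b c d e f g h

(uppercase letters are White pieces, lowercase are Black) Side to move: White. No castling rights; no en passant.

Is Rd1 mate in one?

After Rd1: black king on a1; in check: yes, from the white rook on d1.
Black has 1 legal reply: Ka2.
In check but a legal move exists → not checkmate.

no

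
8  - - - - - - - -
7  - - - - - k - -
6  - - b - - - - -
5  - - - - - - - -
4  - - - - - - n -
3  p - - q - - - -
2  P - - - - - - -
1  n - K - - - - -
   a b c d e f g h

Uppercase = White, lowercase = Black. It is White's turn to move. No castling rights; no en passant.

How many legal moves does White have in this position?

White to move; king on c1.
In check: no.
Legal moves: none.
Count: 0.

0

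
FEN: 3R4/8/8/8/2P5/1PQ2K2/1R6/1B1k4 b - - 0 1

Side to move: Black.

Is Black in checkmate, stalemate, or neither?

checkmate

Black to move; black king on d1.
In check: yes, from the white rook on d8.
King squares — c1: attacked by Qc3; e1: attacked by Qc3; c2: attacked by Bb1; d2: attacked by Rb2; e2: attacked by Rb2.
Legal moves for Black: none.
In check with no legal moves → checkmate.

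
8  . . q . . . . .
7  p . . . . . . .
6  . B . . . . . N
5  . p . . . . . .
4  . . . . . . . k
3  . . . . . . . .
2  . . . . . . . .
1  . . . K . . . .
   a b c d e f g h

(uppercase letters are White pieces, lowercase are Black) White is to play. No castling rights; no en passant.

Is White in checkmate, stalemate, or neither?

neither

White to move; white king on d1.
In check: no.
Legal moves for White: Ng8, Nf7, Nf5+, Ng4, Bd8+, Bc7, Bxa7, Bc5, Ba5, Bd4, Be3, Bf2+, Bg1, Ke2, Kd2, Ke1.
White has 16 legal moves and is not in check → neither.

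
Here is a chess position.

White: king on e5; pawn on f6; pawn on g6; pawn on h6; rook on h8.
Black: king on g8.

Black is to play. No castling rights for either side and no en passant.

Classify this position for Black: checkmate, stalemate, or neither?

Black to move; black king on g8.
In check: yes, from the white rook on h8.
King squares — f7: attacked by Pg6; g7: attacked by Pf6; h7: attacked by Pg6; f8: attacked by Rh8; h8: available.
Legal moves for Black: Kxh8.
Black is in check but has 1 legal move → neither.

neither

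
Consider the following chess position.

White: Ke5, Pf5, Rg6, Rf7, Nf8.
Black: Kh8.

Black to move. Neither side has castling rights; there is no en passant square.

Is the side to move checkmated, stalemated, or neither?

Black to move; black king on h8.
In check: no.
King squares — g7: attacked by Rg6; h7: attacked by Rf7; g8: attacked by Rg6.
Legal moves for Black: none.
Not in check and no legal moves → stalemate.

stalemate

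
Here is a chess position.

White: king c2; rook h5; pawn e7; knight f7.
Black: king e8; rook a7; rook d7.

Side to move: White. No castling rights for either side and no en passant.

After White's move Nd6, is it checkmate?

no

After Nd6: black king on e8; in check: yes, from the white knight on d6.
Black has 2 legal replies: Kxe7, Rxd6.
In check but a legal move exists → not checkmate.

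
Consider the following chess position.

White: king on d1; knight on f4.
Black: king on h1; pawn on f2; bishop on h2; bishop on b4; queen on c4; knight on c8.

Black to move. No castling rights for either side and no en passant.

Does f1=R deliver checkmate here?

yes

After f1=R: white king on d1; in check: yes, from the black rook on f1.
King squares — c1: attacked by Rf1; e1: attacked by Rf1; c2: attacked by Qc4; d2: attacked by Bb4; e2: attacked by Qc4.
White has no legal moves → checkmate.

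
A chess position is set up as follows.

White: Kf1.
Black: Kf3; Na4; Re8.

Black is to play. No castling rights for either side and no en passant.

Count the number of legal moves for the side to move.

23

Black to move; king on f3.
In check: no.
Legal moves: Rh8, Rg8, Rf8, Rd8, Rc8, Rb8, Ra8, Re7, Re6, Re5, Re4, Re3, Re2, Re1+, Nb6, Nc5, Nc3, Nb2, Kg4, Kf4, Ke4, Kg3, Ke3.
Count: 23.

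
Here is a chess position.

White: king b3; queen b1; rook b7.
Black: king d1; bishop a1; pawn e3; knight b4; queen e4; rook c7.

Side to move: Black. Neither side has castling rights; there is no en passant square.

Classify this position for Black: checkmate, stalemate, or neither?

neither

Black to move; black king on d1.
In check: yes, from the white queen on b1.
King squares — c1: attacked by Qb1; e1: attacked by Qb1; c2: attacked by Qb1; d2: available; e2: available.
Legal moves for Black: Ke2, Kd2, Rc1, Qxb1+.
Black is in check but has 4 legal moves → neither.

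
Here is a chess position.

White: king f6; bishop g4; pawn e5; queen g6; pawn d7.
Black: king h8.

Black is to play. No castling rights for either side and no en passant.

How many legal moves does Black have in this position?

Black to move; king on h8.
In check: no.
Legal moves: none.
Count: 0.

0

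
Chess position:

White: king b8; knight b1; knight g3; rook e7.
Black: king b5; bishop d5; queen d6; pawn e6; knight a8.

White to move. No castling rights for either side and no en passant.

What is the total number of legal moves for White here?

3

White to move; king on b8.
In check: yes, from the black queen on d6.
Legal moves: Kc8, Ka7, Rc7.
Count: 3.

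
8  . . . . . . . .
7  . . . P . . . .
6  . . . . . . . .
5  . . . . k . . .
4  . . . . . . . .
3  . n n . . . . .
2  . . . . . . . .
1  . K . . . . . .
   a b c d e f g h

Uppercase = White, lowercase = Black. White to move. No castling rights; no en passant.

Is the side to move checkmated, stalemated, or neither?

neither

White to move; white king on b1.
In check: yes, from the black knight on c3.
King squares — a1: attacked by Nb3; c1: attacked by Nb3; a2: attacked by Nc3; b2: available; c2: available.
Legal moves for White: Kc2, Kb2.
White is in check but has 2 legal moves → neither.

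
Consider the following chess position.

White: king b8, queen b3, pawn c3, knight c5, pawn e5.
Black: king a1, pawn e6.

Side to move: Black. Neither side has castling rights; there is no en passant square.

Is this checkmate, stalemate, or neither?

stalemate

Black to move; black king on a1.
In check: no.
King squares — b1: attacked by Qb3; a2: attacked by Qb3; b2: attacked by Qb3.
Legal moves for Black: none.
Not in check and no legal moves → stalemate.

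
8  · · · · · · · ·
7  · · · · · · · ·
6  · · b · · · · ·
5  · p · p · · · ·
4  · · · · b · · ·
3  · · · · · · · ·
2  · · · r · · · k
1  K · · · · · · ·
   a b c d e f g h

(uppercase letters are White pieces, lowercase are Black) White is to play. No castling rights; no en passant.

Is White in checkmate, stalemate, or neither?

White to move; white king on a1.
In check: no.
King squares — b1: attacked by Be4; a2: attacked by Rd2; b2: attacked by Rd2.
Legal moves for White: none.
Not in check and no legal moves → stalemate.

stalemate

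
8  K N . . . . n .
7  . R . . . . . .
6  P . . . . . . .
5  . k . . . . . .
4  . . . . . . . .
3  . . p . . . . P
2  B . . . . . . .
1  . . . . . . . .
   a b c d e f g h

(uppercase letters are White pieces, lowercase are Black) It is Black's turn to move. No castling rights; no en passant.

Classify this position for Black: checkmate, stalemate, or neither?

Black to move; black king on b5.
In check: yes, from the white rook on b7.
Legal moves for Black: Kc5, Ka5, Ka4.
Black is in check but has 3 legal moves → neither.

neither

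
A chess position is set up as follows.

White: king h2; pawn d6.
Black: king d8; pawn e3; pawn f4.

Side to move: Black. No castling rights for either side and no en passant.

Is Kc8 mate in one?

no

After Kc8: white king on h2; in check: no.
White is not in check, so this cannot be checkmate.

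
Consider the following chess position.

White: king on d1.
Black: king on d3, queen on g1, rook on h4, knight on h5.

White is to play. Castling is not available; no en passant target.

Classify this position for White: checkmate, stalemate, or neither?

White to move; white king on d1.
In check: yes, from the black queen on g1.
King squares — c1: attacked by Qg1; e1: attacked by Qg1; c2: attacked by Kd3; d2: attacked by Kd3; e2: attacked by Kd3.
Legal moves for White: none.
In check with no legal moves → checkmate.

checkmate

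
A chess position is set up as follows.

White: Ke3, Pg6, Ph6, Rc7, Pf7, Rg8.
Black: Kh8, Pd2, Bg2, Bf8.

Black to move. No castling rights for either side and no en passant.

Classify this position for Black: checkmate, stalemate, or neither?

checkmate

Black to move; black king on h8.
In check: yes, from the white rook on g8.
King squares — g7: attacked by Ph6; h7: attacked by Pg6; g8: attacked by Pf7.
Legal moves for Black: none.
In check with no legal moves → checkmate.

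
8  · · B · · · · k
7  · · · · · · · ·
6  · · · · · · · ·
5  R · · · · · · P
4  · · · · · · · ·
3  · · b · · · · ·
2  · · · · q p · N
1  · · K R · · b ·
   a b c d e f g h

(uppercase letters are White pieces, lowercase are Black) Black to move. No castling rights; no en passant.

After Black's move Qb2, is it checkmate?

After Qb2: white king on c1; in check: yes, from the black queen on b2.
King squares — b1: attacked by Qb2; d1: own rook; b2: attacked by Bc3; c2: attacked by Qb2; d2: attacked by Qb2.
White has no legal moves → checkmate.

yes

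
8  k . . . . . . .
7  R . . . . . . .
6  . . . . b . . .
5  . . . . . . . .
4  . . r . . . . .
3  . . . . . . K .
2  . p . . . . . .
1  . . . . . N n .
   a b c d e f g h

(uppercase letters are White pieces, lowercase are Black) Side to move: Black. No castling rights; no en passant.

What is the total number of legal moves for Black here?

2

Black to move; king on a8.
In check: yes, from the white rook on a7.
Legal moves: Kb8, Kxa7.
Count: 2.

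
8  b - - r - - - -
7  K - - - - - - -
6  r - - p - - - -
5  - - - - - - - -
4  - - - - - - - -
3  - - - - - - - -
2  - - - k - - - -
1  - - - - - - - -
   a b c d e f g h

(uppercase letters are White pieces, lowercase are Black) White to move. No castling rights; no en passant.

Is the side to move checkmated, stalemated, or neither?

neither

White to move; white king on a7.
In check: yes, from the black rook on a6.
King squares — a6: available; b6: attacked by Ra6; b7: attacked by Ba8; a8: attacked by Ra6; b8: attacked by Rd8.
Legal moves for White: Kxa6.
White is in check but has 1 legal move → neither.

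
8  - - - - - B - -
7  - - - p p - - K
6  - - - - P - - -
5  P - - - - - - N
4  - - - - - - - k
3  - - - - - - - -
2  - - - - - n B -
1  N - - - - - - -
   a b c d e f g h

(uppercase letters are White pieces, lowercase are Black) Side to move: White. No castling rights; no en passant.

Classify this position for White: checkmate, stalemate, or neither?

neither

White to move; white king on h7.
In check: no.
Legal moves for White include: Bg7, Bxe7+, Bh6, Kh8, Kg8, Kg7, Kh6, Kg6, Ng7, Nf6, Nf4, Ng3, Ba8, Bb7, Bc6, Bd5, Be4, Bh3, ... (list truncated; more exist).
White has legal moves and is not in check → neither.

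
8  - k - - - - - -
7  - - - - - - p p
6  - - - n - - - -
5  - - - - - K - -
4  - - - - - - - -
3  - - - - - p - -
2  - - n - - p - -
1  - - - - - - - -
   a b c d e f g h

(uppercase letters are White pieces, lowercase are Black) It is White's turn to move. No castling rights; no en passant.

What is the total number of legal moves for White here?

White to move; king on f5.
In check: yes, from the black knight on d6.
Legal moves: Ke6, Kg5, Ke5, Kg4, Kf4.
Count: 5.

5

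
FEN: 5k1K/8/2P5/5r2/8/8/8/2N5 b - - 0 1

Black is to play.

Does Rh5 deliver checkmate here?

After Rh5: white king on h8; in check: yes, from the black rook on h5.
King squares — g7: attacked by Kf8; h7: attacked by Rh5; g8: attacked by Kf8.
White has no legal moves → checkmate.

yes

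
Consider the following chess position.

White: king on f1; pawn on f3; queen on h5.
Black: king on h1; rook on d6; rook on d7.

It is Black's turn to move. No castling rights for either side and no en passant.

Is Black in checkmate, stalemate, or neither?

Black to move; black king on h1.
In check: yes, from the white queen on h5.
King squares — g1: attacked by Kf1; g2: attacked by Kf1; h2: attacked by Qh5.
Legal moves for Black: none.
In check with no legal moves → checkmate.

checkmate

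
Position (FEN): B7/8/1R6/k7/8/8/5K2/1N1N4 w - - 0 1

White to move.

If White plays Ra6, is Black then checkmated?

After Ra6: black king on a5; in check: yes, from the white rook on a6.
Black has 3 legal replies: Kxa6, Kb5, Kb4.
In check but a legal move exists → not checkmate.

no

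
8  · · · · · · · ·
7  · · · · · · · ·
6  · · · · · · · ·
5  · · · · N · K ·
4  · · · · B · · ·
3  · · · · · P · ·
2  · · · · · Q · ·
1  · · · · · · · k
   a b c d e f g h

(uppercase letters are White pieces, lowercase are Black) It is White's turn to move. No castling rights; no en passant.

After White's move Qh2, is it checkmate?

no

After Qh2: black king on h1; in check: yes, from the white queen on h2.
Black has 1 legal reply: Kxh2.
In check but a legal move exists → not checkmate.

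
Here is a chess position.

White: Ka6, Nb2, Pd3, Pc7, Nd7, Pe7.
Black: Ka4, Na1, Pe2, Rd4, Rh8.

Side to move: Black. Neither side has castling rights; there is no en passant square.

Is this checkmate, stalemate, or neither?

neither

Black to move; black king on a4.
In check: yes, from the white knight on b2.
Legal moves for Black: Kb4, Kb3, Ka3.
Black is in check but has 3 legal moves → neither.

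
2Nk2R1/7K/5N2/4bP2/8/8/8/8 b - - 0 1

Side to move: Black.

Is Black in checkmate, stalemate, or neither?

Black to move; black king on d8.
In check: yes, from the white rook on g8.
Legal moves for Black: Kc7.
Black is in check but has 1 legal move → neither.

neither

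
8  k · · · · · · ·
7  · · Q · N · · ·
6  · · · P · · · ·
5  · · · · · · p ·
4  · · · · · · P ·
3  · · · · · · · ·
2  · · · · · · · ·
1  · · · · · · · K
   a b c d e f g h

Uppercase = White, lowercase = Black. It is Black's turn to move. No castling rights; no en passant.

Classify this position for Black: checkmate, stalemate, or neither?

stalemate

Black to move; black king on a8.
In check: no.
King squares — a7: attacked by Qc7; b7: attacked by Qc7; b8: attacked by Qc7.
Legal moves for Black: none.
Not in check and no legal moves → stalemate.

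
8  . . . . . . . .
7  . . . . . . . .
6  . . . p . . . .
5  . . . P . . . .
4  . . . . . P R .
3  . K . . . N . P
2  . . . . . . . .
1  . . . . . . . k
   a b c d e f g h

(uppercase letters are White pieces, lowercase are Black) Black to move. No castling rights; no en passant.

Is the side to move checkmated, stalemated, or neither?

stalemate

Black to move; black king on h1.
In check: no.
King squares — g1: attacked by Nf3; g2: attacked by Rg4; h2: attacked by Nf3.
Legal moves for Black: none.
Not in check and no legal moves → stalemate.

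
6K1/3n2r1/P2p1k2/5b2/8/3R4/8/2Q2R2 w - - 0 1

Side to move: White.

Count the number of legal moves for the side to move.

White to move; king on g8.
In check: yes, from the black rook on g7.
Legal moves: Kh8.
Count: 1.

1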